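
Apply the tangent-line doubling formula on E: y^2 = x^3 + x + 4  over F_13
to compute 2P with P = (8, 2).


Doubling: s = (3 x1^2 + a) / (2 y1)
s = (3*8^2 + 1) / (2*2) mod 13 = 6
x3 = s^2 - 2 x1 mod 13 = 6^2 - 2*8 = 7
y3 = s (x1 - x3) - y1 mod 13 = 6 * (8 - 7) - 2 = 4

2P = (7, 4)


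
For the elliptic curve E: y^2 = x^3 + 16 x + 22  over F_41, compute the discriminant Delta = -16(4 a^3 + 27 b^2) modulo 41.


4 a^3 + 27 b^2 = 4*16^3 + 27*22^2 = 16384 + 13068 = 29452
Delta = -16 * (29452) = -471232
Delta mod 41 = 22

Delta = 22 (mod 41)


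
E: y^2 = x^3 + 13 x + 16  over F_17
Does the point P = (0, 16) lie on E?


Check whether y^2 = x^3 + 13 x + 16 (mod 17) for (x, y) = (0, 16).
LHS: y^2 = 16^2 mod 17 = 1
RHS: x^3 + 13 x + 16 = 0^3 + 13*0 + 16 mod 17 = 16
LHS != RHS

No, not on the curve


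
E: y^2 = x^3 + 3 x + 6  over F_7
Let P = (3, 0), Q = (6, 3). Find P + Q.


P != Q, so use the chord formula.
s = (y2 - y1) / (x2 - x1) = (3) / (3) mod 7 = 1
x3 = s^2 - x1 - x2 mod 7 = 1^2 - 3 - 6 = 6
y3 = s (x1 - x3) - y1 mod 7 = 1 * (3 - 6) - 0 = 4

P + Q = (6, 4)


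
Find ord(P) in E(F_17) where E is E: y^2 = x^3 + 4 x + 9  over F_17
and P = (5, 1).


Compute successive multiples of P until we hit O:
  1P = (5, 1)
  2P = (16, 15)
  3P = (9, 14)
  4P = (4, 15)
  5P = (0, 14)
  6P = (14, 2)
  7P = (2, 5)
  8P = (8, 3)
  ... (continuing to 18P)
  18P = O

ord(P) = 18


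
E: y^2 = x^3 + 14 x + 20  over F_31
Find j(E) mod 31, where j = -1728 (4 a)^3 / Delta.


Delta = -16(4 a^3 + 27 b^2) mod 31 = 24
-1728 * (4 a)^3 = -1728 * (4*14)^3 mod 31 = 8
j = 8 * 24^(-1) mod 31 = 21

j = 21 (mod 31)


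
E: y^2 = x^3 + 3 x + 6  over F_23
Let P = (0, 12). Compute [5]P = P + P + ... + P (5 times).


k = 5 = 101_2 (binary, LSB first: 101)
Double-and-add from P = (0, 12):
  bit 0 = 1: acc = O + (0, 12) = (0, 12)
  bit 1 = 0: acc unchanged = (0, 12)
  bit 2 = 1: acc = (0, 12) + (11, 17) = (20, 4)

5P = (20, 4)


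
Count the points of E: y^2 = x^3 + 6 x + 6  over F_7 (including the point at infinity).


For each x in F_7, count y with y^2 = x^3 + 6 x + 6 mod 7:
  x = 3: RHS = 2, y in [3, 4]  -> 2 point(s)
  x = 5: RHS = 0, y in [0]  -> 1 point(s)
Affine points: 3. Add the point at infinity: total = 4.

#E(F_7) = 4


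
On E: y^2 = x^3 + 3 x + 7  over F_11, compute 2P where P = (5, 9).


k = 2 = 10_2 (binary, LSB first: 01)
Double-and-add from P = (5, 9):
  bit 0 = 0: acc unchanged = O
  bit 1 = 1: acc = O + (10, 6) = (10, 6)

2P = (10, 6)


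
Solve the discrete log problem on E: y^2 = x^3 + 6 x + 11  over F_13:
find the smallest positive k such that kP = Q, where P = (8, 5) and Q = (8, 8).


Enumerate multiples of P until we hit Q = (8, 8):
  1P = (8, 5)
  2P = (11, 11)
  3P = (11, 2)
  4P = (8, 8)
Match found at i = 4.

k = 4


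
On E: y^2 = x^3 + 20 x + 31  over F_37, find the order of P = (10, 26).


Compute successive multiples of P until we hit O:
  1P = (10, 26)
  2P = (24, 33)
  3P = (31, 19)
  4P = (29, 5)
  5P = (23, 2)
  6P = (5, 16)
  7P = (26, 16)
  8P = (17, 20)
  ... (continuing to 44P)
  44P = O

ord(P) = 44


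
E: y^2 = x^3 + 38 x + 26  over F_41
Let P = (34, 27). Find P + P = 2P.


Doubling: s = (3 x1^2 + a) / (2 y1)
s = (3*34^2 + 38) / (2*27) mod 41 = 30
x3 = s^2 - 2 x1 mod 41 = 30^2 - 2*34 = 12
y3 = s (x1 - x3) - y1 mod 41 = 30 * (34 - 12) - 27 = 18

2P = (12, 18)


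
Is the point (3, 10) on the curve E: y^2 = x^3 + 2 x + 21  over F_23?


Check whether y^2 = x^3 + 2 x + 21 (mod 23) for (x, y) = (3, 10).
LHS: y^2 = 10^2 mod 23 = 8
RHS: x^3 + 2 x + 21 = 3^3 + 2*3 + 21 mod 23 = 8
LHS = RHS

Yes, on the curve


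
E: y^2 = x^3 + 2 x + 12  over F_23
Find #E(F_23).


For each x in F_23, count y with y^2 = x^3 + 2 x + 12 mod 23:
  x = 0: RHS = 12, y in [9, 14]  -> 2 point(s)
  x = 2: RHS = 1, y in [1, 22]  -> 2 point(s)
  x = 5: RHS = 9, y in [3, 20]  -> 2 point(s)
  x = 7: RHS = 1, y in [1, 22]  -> 2 point(s)
  x = 9: RHS = 0, y in [0]  -> 1 point(s)
  x = 11: RHS = 8, y in [10, 13]  -> 2 point(s)
  x = 12: RHS = 16, y in [4, 19]  -> 2 point(s)
  x = 13: RHS = 4, y in [2, 21]  -> 2 point(s)
  x = 14: RHS = 1, y in [1, 22]  -> 2 point(s)
  x = 15: RHS = 13, y in [6, 17]  -> 2 point(s)
  x = 16: RHS = 0, y in [0]  -> 1 point(s)
  x = 19: RHS = 9, y in [3, 20]  -> 2 point(s)
  x = 20: RHS = 2, y in [5, 18]  -> 2 point(s)
  x = 21: RHS = 0, y in [0]  -> 1 point(s)
  x = 22: RHS = 9, y in [3, 20]  -> 2 point(s)
Affine points: 27. Add the point at infinity: total = 28.

#E(F_23) = 28


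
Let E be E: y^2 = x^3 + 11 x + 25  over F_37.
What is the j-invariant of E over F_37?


Delta = -16(4 a^3 + 27 b^2) mod 37 = 16
-1728 * (4 a)^3 = -1728 * (4*11)^3 mod 37 = 36
j = 36 * 16^(-1) mod 37 = 30

j = 30 (mod 37)


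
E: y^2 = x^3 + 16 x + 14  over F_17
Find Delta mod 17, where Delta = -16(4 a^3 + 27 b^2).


4 a^3 + 27 b^2 = 4*16^3 + 27*14^2 = 16384 + 5292 = 21676
Delta = -16 * (21676) = -346816
Delta mod 17 = 1

Delta = 1 (mod 17)


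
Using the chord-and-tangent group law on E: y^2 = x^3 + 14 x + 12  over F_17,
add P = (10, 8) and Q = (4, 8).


P != Q, so use the chord formula.
s = (y2 - y1) / (x2 - x1) = (0) / (11) mod 17 = 0
x3 = s^2 - x1 - x2 mod 17 = 0^2 - 10 - 4 = 3
y3 = s (x1 - x3) - y1 mod 17 = 0 * (10 - 3) - 8 = 9

P + Q = (3, 9)


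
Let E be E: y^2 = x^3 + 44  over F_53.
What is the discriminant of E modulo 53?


4 a^3 + 27 b^2 = 4*0^3 + 27*44^2 = 0 + 52272 = 52272
Delta = -16 * (52272) = -836352
Delta mod 53 = 41

Delta = 41 (mod 53)


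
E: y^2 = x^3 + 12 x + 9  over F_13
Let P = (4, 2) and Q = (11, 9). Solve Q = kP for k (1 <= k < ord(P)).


Enumerate multiples of P until we hit Q = (11, 9):
  1P = (4, 2)
  2P = (9, 1)
  3P = (12, 10)
  4P = (11, 4)
  5P = (1, 10)
  6P = (5, 5)
  7P = (0, 10)
  8P = (0, 3)
  9P = (5, 8)
  10P = (1, 3)
  11P = (11, 9)
Match found at i = 11.

k = 11


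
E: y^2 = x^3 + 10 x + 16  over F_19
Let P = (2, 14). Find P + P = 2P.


Doubling: s = (3 x1^2 + a) / (2 y1)
s = (3*2^2 + 10) / (2*14) mod 19 = 13
x3 = s^2 - 2 x1 mod 19 = 13^2 - 2*2 = 13
y3 = s (x1 - x3) - y1 mod 19 = 13 * (2 - 13) - 14 = 14

2P = (13, 14)


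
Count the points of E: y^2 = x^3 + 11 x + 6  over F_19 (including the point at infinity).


For each x in F_19, count y with y^2 = x^3 + 11 x + 6 mod 19:
  x = 0: RHS = 6, y in [5, 14]  -> 2 point(s)
  x = 2: RHS = 17, y in [6, 13]  -> 2 point(s)
  x = 3: RHS = 9, y in [3, 16]  -> 2 point(s)
  x = 4: RHS = 0, y in [0]  -> 1 point(s)
  x = 8: RHS = 17, y in [6, 13]  -> 2 point(s)
  x = 9: RHS = 17, y in [6, 13]  -> 2 point(s)
  x = 12: RHS = 4, y in [2, 17]  -> 2 point(s)
  x = 13: RHS = 9, y in [3, 16]  -> 2 point(s)
  x = 14: RHS = 16, y in [4, 15]  -> 2 point(s)
Affine points: 17. Add the point at infinity: total = 18.

#E(F_19) = 18


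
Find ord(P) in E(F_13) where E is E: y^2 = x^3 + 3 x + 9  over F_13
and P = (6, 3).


Compute successive multiples of P until we hit O:
  1P = (6, 3)
  2P = (2, 6)
  3P = (8, 5)
  4P = (0, 3)
  5P = (7, 10)
  6P = (10, 8)
  7P = (1, 0)
  8P = (10, 5)
  ... (continuing to 14P)
  14P = O

ord(P) = 14


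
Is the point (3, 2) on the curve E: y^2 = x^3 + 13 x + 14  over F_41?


Check whether y^2 = x^3 + 13 x + 14 (mod 41) for (x, y) = (3, 2).
LHS: y^2 = 2^2 mod 41 = 4
RHS: x^3 + 13 x + 14 = 3^3 + 13*3 + 14 mod 41 = 39
LHS != RHS

No, not on the curve


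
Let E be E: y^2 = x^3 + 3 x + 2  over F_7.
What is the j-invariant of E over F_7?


Delta = -16(4 a^3 + 27 b^2) mod 7 = 2
-1728 * (4 a)^3 = -1728 * (4*3)^3 mod 7 = 6
j = 6 * 2^(-1) mod 7 = 3

j = 3 (mod 7)


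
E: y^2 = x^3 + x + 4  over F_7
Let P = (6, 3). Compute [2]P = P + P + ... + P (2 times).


k = 2 = 10_2 (binary, LSB first: 01)
Double-and-add from P = (6, 3):
  bit 0 = 0: acc unchanged = O
  bit 1 = 1: acc = O + (4, 3) = (4, 3)

2P = (4, 3)


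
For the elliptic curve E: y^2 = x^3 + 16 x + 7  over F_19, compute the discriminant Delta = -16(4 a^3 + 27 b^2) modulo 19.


4 a^3 + 27 b^2 = 4*16^3 + 27*7^2 = 16384 + 1323 = 17707
Delta = -16 * (17707) = -283312
Delta mod 19 = 16

Delta = 16 (mod 19)


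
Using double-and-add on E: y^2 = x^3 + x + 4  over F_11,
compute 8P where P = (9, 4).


k = 8 = 1000_2 (binary, LSB first: 0001)
Double-and-add from P = (9, 4):
  bit 0 = 0: acc unchanged = O
  bit 1 = 0: acc unchanged = O
  bit 2 = 0: acc unchanged = O
  bit 3 = 1: acc = O + (9, 7) = (9, 7)

8P = (9, 7)


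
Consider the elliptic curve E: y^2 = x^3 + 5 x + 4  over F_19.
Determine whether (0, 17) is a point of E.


Check whether y^2 = x^3 + 5 x + 4 (mod 19) for (x, y) = (0, 17).
LHS: y^2 = 17^2 mod 19 = 4
RHS: x^3 + 5 x + 4 = 0^3 + 5*0 + 4 mod 19 = 4
LHS = RHS

Yes, on the curve


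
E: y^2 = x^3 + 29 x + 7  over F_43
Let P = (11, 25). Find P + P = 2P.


Doubling: s = (3 x1^2 + a) / (2 y1)
s = (3*11^2 + 29) / (2*25) mod 43 = 13
x3 = s^2 - 2 x1 mod 43 = 13^2 - 2*11 = 18
y3 = s (x1 - x3) - y1 mod 43 = 13 * (11 - 18) - 25 = 13

2P = (18, 13)


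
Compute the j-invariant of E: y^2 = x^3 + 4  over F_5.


Delta = -16(4 a^3 + 27 b^2) mod 5 = 3
-1728 * (4 a)^3 = -1728 * (4*0)^3 mod 5 = 0
j = 0 * 3^(-1) mod 5 = 0

j = 0 (mod 5)


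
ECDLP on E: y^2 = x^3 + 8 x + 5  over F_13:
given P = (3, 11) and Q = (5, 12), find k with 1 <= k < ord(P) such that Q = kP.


Enumerate multiples of P until we hit Q = (5, 12):
  1P = (3, 11)
  2P = (8, 10)
  3P = (1, 12)
  4P = (6, 10)
  5P = (7, 12)
  6P = (12, 3)
  7P = (2, 4)
  8P = (5, 1)
  9P = (4, 7)
  10P = (9, 0)
  11P = (4, 6)
  12P = (5, 12)
Match found at i = 12.

k = 12


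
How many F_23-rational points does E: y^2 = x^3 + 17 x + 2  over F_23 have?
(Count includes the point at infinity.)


For each x in F_23, count y with y^2 = x^3 + 17 x + 2 mod 23:
  x = 0: RHS = 2, y in [5, 18]  -> 2 point(s)
  x = 7: RHS = 4, y in [2, 21]  -> 2 point(s)
  x = 8: RHS = 6, y in [11, 12]  -> 2 point(s)
  x = 11: RHS = 2, y in [5, 18]  -> 2 point(s)
  x = 12: RHS = 2, y in [5, 18]  -> 2 point(s)
  x = 16: RHS = 0, y in [0]  -> 1 point(s)
  x = 17: RHS = 6, y in [11, 12]  -> 2 point(s)
  x = 19: RHS = 8, y in [10, 13]  -> 2 point(s)
  x = 20: RHS = 16, y in [4, 19]  -> 2 point(s)
  x = 21: RHS = 6, y in [11, 12]  -> 2 point(s)
Affine points: 19. Add the point at infinity: total = 20.

#E(F_23) = 20


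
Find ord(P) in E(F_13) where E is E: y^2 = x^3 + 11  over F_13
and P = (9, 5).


Compute successive multiples of P until we hit O:
  1P = (9, 5)
  2P = (4, 6)
  3P = (12, 6)
  4P = (8, 4)
  5P = (10, 7)
  6P = (11, 4)
  7P = (3, 5)
  8P = (1, 8)
  ... (continuing to 19P)
  19P = O

ord(P) = 19


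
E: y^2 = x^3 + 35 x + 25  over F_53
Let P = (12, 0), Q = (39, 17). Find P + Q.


P != Q, so use the chord formula.
s = (y2 - y1) / (x2 - x1) = (17) / (27) mod 53 = 34
x3 = s^2 - x1 - x2 mod 53 = 34^2 - 12 - 39 = 45
y3 = s (x1 - x3) - y1 mod 53 = 34 * (12 - 45) - 0 = 44

P + Q = (45, 44)


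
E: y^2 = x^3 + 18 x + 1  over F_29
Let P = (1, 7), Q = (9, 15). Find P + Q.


P != Q, so use the chord formula.
s = (y2 - y1) / (x2 - x1) = (8) / (8) mod 29 = 1
x3 = s^2 - x1 - x2 mod 29 = 1^2 - 1 - 9 = 20
y3 = s (x1 - x3) - y1 mod 29 = 1 * (1 - 20) - 7 = 3

P + Q = (20, 3)


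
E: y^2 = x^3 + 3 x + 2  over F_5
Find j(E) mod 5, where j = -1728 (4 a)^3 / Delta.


Delta = -16(4 a^3 + 27 b^2) mod 5 = 4
-1728 * (4 a)^3 = -1728 * (4*3)^3 mod 5 = 1
j = 1 * 4^(-1) mod 5 = 4

j = 4 (mod 5)


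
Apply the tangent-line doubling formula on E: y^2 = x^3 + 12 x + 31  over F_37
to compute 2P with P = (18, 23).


Doubling: s = (3 x1^2 + a) / (2 y1)
s = (3*18^2 + 12) / (2*23) mod 37 = 23
x3 = s^2 - 2 x1 mod 37 = 23^2 - 2*18 = 12
y3 = s (x1 - x3) - y1 mod 37 = 23 * (18 - 12) - 23 = 4

2P = (12, 4)


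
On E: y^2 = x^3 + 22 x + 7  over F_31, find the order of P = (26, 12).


Compute successive multiples of P until we hit O:
  1P = (26, 12)
  2P = (4, 2)
  3P = (3, 21)
  4P = (27, 14)
  5P = (13, 14)
  6P = (10, 7)
  7P = (2, 11)
  8P = (22, 14)
  ... (continuing to 17P)
  17P = O

ord(P) = 17


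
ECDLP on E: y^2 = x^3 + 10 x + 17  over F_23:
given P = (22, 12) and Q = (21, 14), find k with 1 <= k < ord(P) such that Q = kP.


Enumerate multiples of P until we hit Q = (21, 14):
  1P = (22, 12)
  2P = (10, 6)
  3P = (20, 12)
  4P = (4, 11)
  5P = (9, 13)
  6P = (18, 16)
  7P = (7, 19)
  8P = (21, 9)
  9P = (12, 18)
  10P = (5, 10)
  11P = (14, 16)
  12P = (16, 8)
  13P = (11, 3)
  14P = (15, 0)
  15P = (11, 20)
  16P = (16, 15)
  17P = (14, 7)
  18P = (5, 13)
  19P = (12, 5)
  20P = (21, 14)
Match found at i = 20.

k = 20


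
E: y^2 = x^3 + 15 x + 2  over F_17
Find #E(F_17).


For each x in F_17, count y with y^2 = x^3 + 15 x + 2 mod 17:
  x = 0: RHS = 2, y in [6, 11]  -> 2 point(s)
  x = 1: RHS = 1, y in [1, 16]  -> 2 point(s)
  x = 5: RHS = 15, y in [7, 10]  -> 2 point(s)
  x = 6: RHS = 2, y in [6, 11]  -> 2 point(s)
  x = 7: RHS = 8, y in [5, 12]  -> 2 point(s)
  x = 9: RHS = 16, y in [4, 13]  -> 2 point(s)
  x = 10: RHS = 13, y in [8, 9]  -> 2 point(s)
  x = 11: RHS = 2, y in [6, 11]  -> 2 point(s)
  x = 14: RHS = 15, y in [7, 10]  -> 2 point(s)
  x = 15: RHS = 15, y in [7, 10]  -> 2 point(s)
Affine points: 20. Add the point at infinity: total = 21.

#E(F_17) = 21


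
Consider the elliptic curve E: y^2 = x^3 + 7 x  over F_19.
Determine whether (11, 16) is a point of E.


Check whether y^2 = x^3 + 7 x + 0 (mod 19) for (x, y) = (11, 16).
LHS: y^2 = 16^2 mod 19 = 9
RHS: x^3 + 7 x + 0 = 11^3 + 7*11 + 0 mod 19 = 2
LHS != RHS

No, not on the curve


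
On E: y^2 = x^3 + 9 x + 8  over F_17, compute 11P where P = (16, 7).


k = 11 = 1011_2 (binary, LSB first: 1101)
Double-and-add from P = (16, 7):
  bit 0 = 1: acc = O + (16, 7) = (16, 7)
  bit 1 = 1: acc = (16, 7) + (1, 1) = (9, 6)
  bit 2 = 0: acc unchanged = (9, 6)
  bit 3 = 1: acc = (9, 6) + (2, 0) = (5, 12)

11P = (5, 12)


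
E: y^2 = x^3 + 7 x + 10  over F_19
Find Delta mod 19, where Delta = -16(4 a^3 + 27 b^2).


4 a^3 + 27 b^2 = 4*7^3 + 27*10^2 = 1372 + 2700 = 4072
Delta = -16 * (4072) = -65152
Delta mod 19 = 18

Delta = 18 (mod 19)


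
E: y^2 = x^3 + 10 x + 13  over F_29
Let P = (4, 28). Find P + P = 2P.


Doubling: s = (3 x1^2 + a) / (2 y1)
s = (3*4^2 + 10) / (2*28) mod 29 = 0
x3 = s^2 - 2 x1 mod 29 = 0^2 - 2*4 = 21
y3 = s (x1 - x3) - y1 mod 29 = 0 * (4 - 21) - 28 = 1

2P = (21, 1)


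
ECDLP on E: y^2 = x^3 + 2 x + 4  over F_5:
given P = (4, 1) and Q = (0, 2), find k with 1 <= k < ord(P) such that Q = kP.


Enumerate multiples of P until we hit Q = (0, 2):
  1P = (4, 1)
  2P = (2, 4)
  3P = (0, 3)
  4P = (0, 2)
Match found at i = 4.

k = 4


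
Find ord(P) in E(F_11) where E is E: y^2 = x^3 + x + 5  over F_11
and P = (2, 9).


Compute successive multiples of P until we hit O:
  1P = (2, 9)
  2P = (10, 6)
  3P = (0, 4)
  4P = (7, 6)
  5P = (5, 6)
  6P = (5, 5)
  7P = (7, 5)
  8P = (0, 7)
  ... (continuing to 11P)
  11P = O

ord(P) = 11


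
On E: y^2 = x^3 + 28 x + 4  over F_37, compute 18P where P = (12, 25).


k = 18 = 10010_2 (binary, LSB first: 01001)
Double-and-add from P = (12, 25):
  bit 0 = 0: acc unchanged = O
  bit 1 = 1: acc = O + (34, 2) = (34, 2)
  bit 2 = 0: acc unchanged = (34, 2)
  bit 3 = 0: acc unchanged = (34, 2)
  bit 4 = 1: acc = (34, 2) + (7, 5) = (12, 12)

18P = (12, 12)


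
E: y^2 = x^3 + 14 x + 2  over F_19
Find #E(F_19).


For each x in F_19, count y with y^2 = x^3 + 14 x + 2 mod 19:
  x = 1: RHS = 17, y in [6, 13]  -> 2 point(s)
  x = 2: RHS = 0, y in [0]  -> 1 point(s)
  x = 5: RHS = 7, y in [8, 11]  -> 2 point(s)
  x = 6: RHS = 17, y in [6, 13]  -> 2 point(s)
  x = 7: RHS = 6, y in [5, 14]  -> 2 point(s)
  x = 11: RHS = 5, y in [9, 10]  -> 2 point(s)
  x = 12: RHS = 17, y in [6, 13]  -> 2 point(s)
  x = 13: RHS = 6, y in [5, 14]  -> 2 point(s)
  x = 14: RHS = 16, y in [4, 15]  -> 2 point(s)
  x = 16: RHS = 9, y in [3, 16]  -> 2 point(s)
  x = 17: RHS = 4, y in [2, 17]  -> 2 point(s)
  x = 18: RHS = 6, y in [5, 14]  -> 2 point(s)
Affine points: 23. Add the point at infinity: total = 24.

#E(F_19) = 24


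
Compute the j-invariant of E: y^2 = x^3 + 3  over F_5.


Delta = -16(4 a^3 + 27 b^2) mod 5 = 2
-1728 * (4 a)^3 = -1728 * (4*0)^3 mod 5 = 0
j = 0 * 2^(-1) mod 5 = 0

j = 0 (mod 5)


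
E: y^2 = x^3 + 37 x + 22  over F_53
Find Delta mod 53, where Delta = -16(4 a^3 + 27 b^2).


4 a^3 + 27 b^2 = 4*37^3 + 27*22^2 = 202612 + 13068 = 215680
Delta = -16 * (215680) = -3450880
Delta mod 53 = 3

Delta = 3 (mod 53)


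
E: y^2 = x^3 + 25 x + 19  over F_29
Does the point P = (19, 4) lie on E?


Check whether y^2 = x^3 + 25 x + 19 (mod 29) for (x, y) = (19, 4).
LHS: y^2 = 4^2 mod 29 = 16
RHS: x^3 + 25 x + 19 = 19^3 + 25*19 + 19 mod 29 = 16
LHS = RHS

Yes, on the curve


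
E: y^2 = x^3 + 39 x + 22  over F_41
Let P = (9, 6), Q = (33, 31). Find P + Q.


P != Q, so use the chord formula.
s = (y2 - y1) / (x2 - x1) = (25) / (24) mod 41 = 13
x3 = s^2 - x1 - x2 mod 41 = 13^2 - 9 - 33 = 4
y3 = s (x1 - x3) - y1 mod 41 = 13 * (9 - 4) - 6 = 18

P + Q = (4, 18)


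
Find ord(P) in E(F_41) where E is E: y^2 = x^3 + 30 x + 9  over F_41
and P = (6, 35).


Compute successive multiples of P until we hit O:
  1P = (6, 35)
  2P = (28, 13)
  3P = (8, 8)
  4P = (35, 8)
  5P = (23, 19)
  6P = (17, 26)
  7P = (39, 33)
  8P = (14, 4)
  ... (continuing to 41P)
  41P = O

ord(P) = 41


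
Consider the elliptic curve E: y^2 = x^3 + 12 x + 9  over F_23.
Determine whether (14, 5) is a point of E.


Check whether y^2 = x^3 + 12 x + 9 (mod 23) for (x, y) = (14, 5).
LHS: y^2 = 5^2 mod 23 = 2
RHS: x^3 + 12 x + 9 = 14^3 + 12*14 + 9 mod 23 = 0
LHS != RHS

No, not on the curve


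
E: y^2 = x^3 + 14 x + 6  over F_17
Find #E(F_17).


For each x in F_17, count y with y^2 = x^3 + 14 x + 6 mod 17:
  x = 1: RHS = 4, y in [2, 15]  -> 2 point(s)
  x = 2: RHS = 8, y in [5, 12]  -> 2 point(s)
  x = 6: RHS = 0, y in [0]  -> 1 point(s)
  x = 8: RHS = 1, y in [1, 16]  -> 2 point(s)
  x = 12: RHS = 15, y in [7, 10]  -> 2 point(s)
  x = 15: RHS = 4, y in [2, 15]  -> 2 point(s)
  x = 16: RHS = 8, y in [5, 12]  -> 2 point(s)
Affine points: 13. Add the point at infinity: total = 14.

#E(F_17) = 14


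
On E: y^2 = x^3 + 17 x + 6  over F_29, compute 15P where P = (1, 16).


k = 15 = 1111_2 (binary, LSB first: 1111)
Double-and-add from P = (1, 16):
  bit 0 = 1: acc = O + (1, 16) = (1, 16)
  bit 1 = 1: acc = (1, 16) + (7, 2) = (20, 9)
  bit 2 = 1: acc = (20, 9) + (14, 1) = (0, 8)
  bit 3 = 1: acc = (0, 8) + (5, 10) = (23, 6)

15P = (23, 6)


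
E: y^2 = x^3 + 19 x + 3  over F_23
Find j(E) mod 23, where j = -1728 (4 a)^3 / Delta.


Delta = -16(4 a^3 + 27 b^2) mod 23 = 1
-1728 * (4 a)^3 = -1728 * (4*19)^3 mod 23 = 6
j = 6 * 1^(-1) mod 23 = 6

j = 6 (mod 23)


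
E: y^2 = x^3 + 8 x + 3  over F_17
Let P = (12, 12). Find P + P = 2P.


Doubling: s = (3 x1^2 + a) / (2 y1)
s = (3*12^2 + 8) / (2*12) mod 17 = 7
x3 = s^2 - 2 x1 mod 17 = 7^2 - 2*12 = 8
y3 = s (x1 - x3) - y1 mod 17 = 7 * (12 - 8) - 12 = 16

2P = (8, 16)


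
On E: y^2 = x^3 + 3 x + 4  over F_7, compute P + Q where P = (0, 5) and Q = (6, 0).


P != Q, so use the chord formula.
s = (y2 - y1) / (x2 - x1) = (2) / (6) mod 7 = 5
x3 = s^2 - x1 - x2 mod 7 = 5^2 - 0 - 6 = 5
y3 = s (x1 - x3) - y1 mod 7 = 5 * (0 - 5) - 5 = 5

P + Q = (5, 5)


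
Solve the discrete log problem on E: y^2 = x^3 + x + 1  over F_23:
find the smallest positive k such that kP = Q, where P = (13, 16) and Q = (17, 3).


Enumerate multiples of P until we hit Q = (17, 3):
  1P = (13, 16)
  2P = (5, 19)
  3P = (17, 20)
  4P = (17, 3)
Match found at i = 4.

k = 4


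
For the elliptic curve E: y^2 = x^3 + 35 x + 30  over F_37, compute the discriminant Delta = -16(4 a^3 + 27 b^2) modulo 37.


4 a^3 + 27 b^2 = 4*35^3 + 27*30^2 = 171500 + 24300 = 195800
Delta = -16 * (195800) = -3132800
Delta mod 37 = 27

Delta = 27 (mod 37)


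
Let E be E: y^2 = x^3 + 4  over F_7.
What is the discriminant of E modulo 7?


4 a^3 + 27 b^2 = 4*0^3 + 27*4^2 = 0 + 432 = 432
Delta = -16 * (432) = -6912
Delta mod 7 = 4

Delta = 4 (mod 7)


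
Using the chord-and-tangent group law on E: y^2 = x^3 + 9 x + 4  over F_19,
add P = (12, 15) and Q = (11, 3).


P != Q, so use the chord formula.
s = (y2 - y1) / (x2 - x1) = (7) / (18) mod 19 = 12
x3 = s^2 - x1 - x2 mod 19 = 12^2 - 12 - 11 = 7
y3 = s (x1 - x3) - y1 mod 19 = 12 * (12 - 7) - 15 = 7

P + Q = (7, 7)


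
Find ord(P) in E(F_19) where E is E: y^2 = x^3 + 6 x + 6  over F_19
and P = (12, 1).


Compute successive multiples of P until we hit O:
  1P = (12, 1)
  2P = (0, 5)
  3P = (5, 3)
  4P = (11, 15)
  5P = (2, 11)
  6P = (6, 12)
  7P = (7, 12)
  8P = (17, 10)
  ... (continuing to 19P)
  19P = O

ord(P) = 19


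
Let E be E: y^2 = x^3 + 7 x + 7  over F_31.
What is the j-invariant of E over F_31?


Delta = -16(4 a^3 + 27 b^2) mod 31 = 1
-1728 * (4 a)^3 = -1728 * (4*7)^3 mod 31 = 1
j = 1 * 1^(-1) mod 31 = 1

j = 1 (mod 31)


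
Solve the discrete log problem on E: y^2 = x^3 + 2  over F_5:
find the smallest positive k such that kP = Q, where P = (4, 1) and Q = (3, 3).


Enumerate multiples of P until we hit Q = (3, 3):
  1P = (4, 1)
  2P = (3, 3)
Match found at i = 2.

k = 2


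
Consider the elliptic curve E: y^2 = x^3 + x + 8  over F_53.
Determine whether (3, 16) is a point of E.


Check whether y^2 = x^3 + 1 x + 8 (mod 53) for (x, y) = (3, 16).
LHS: y^2 = 16^2 mod 53 = 44
RHS: x^3 + 1 x + 8 = 3^3 + 1*3 + 8 mod 53 = 38
LHS != RHS

No, not on the curve


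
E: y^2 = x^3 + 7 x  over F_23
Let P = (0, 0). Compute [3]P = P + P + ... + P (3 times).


k = 3 = 11_2 (binary, LSB first: 11)
Double-and-add from P = (0, 0):
  bit 0 = 1: acc = O + (0, 0) = (0, 0)
  bit 1 = 1: acc = (0, 0) + O = (0, 0)

3P = (0, 0)


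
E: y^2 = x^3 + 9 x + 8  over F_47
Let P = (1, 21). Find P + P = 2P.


Doubling: s = (3 x1^2 + a) / (2 y1)
s = (3*1^2 + 9) / (2*21) mod 47 = 7
x3 = s^2 - 2 x1 mod 47 = 7^2 - 2*1 = 0
y3 = s (x1 - x3) - y1 mod 47 = 7 * (1 - 0) - 21 = 33

2P = (0, 33)


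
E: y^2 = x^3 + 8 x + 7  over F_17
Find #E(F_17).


For each x in F_17, count y with y^2 = x^3 + 8 x + 7 mod 17:
  x = 1: RHS = 16, y in [4, 13]  -> 2 point(s)
  x = 4: RHS = 1, y in [1, 16]  -> 2 point(s)
  x = 5: RHS = 2, y in [6, 11]  -> 2 point(s)
  x = 6: RHS = 16, y in [4, 13]  -> 2 point(s)
  x = 7: RHS = 15, y in [7, 10]  -> 2 point(s)
  x = 9: RHS = 9, y in [3, 14]  -> 2 point(s)
  x = 10: RHS = 16, y in [4, 13]  -> 2 point(s)
  x = 11: RHS = 15, y in [7, 10]  -> 2 point(s)
  x = 13: RHS = 13, y in [8, 9]  -> 2 point(s)
  x = 15: RHS = 0, y in [0]  -> 1 point(s)
  x = 16: RHS = 15, y in [7, 10]  -> 2 point(s)
Affine points: 21. Add the point at infinity: total = 22.

#E(F_17) = 22


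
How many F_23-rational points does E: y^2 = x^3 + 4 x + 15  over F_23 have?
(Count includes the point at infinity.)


For each x in F_23, count y with y^2 = x^3 + 4 x + 15 mod 23:
  x = 2: RHS = 8, y in [10, 13]  -> 2 point(s)
  x = 3: RHS = 8, y in [10, 13]  -> 2 point(s)
  x = 4: RHS = 3, y in [7, 16]  -> 2 point(s)
  x = 6: RHS = 2, y in [5, 18]  -> 2 point(s)
  x = 7: RHS = 18, y in [8, 15]  -> 2 point(s)
  x = 14: RHS = 9, y in [3, 20]  -> 2 point(s)
  x = 15: RHS = 0, y in [0]  -> 1 point(s)
  x = 16: RHS = 12, y in [9, 14]  -> 2 point(s)
  x = 18: RHS = 8, y in [10, 13]  -> 2 point(s)
  x = 19: RHS = 4, y in [2, 21]  -> 2 point(s)
Affine points: 19. Add the point at infinity: total = 20.

#E(F_23) = 20


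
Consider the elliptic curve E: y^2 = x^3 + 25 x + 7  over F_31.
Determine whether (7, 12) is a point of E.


Check whether y^2 = x^3 + 25 x + 7 (mod 31) for (x, y) = (7, 12).
LHS: y^2 = 12^2 mod 31 = 20
RHS: x^3 + 25 x + 7 = 7^3 + 25*7 + 7 mod 31 = 29
LHS != RHS

No, not on the curve


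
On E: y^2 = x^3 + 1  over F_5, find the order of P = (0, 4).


Compute successive multiples of P until we hit O:
  1P = (0, 4)
  2P = (0, 1)
  3P = O

ord(P) = 3


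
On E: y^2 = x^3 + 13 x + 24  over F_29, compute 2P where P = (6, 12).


Doubling: s = (3 x1^2 + a) / (2 y1)
s = (3*6^2 + 13) / (2*12) mod 29 = 28
x3 = s^2 - 2 x1 mod 29 = 28^2 - 2*6 = 18
y3 = s (x1 - x3) - y1 mod 29 = 28 * (6 - 18) - 12 = 0

2P = (18, 0)


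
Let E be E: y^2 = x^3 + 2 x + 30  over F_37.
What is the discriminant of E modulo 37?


4 a^3 + 27 b^2 = 4*2^3 + 27*30^2 = 32 + 24300 = 24332
Delta = -16 * (24332) = -389312
Delta mod 37 = 2

Delta = 2 (mod 37)


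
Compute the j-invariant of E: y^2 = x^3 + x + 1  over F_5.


Delta = -16(4 a^3 + 27 b^2) mod 5 = 4
-1728 * (4 a)^3 = -1728 * (4*1)^3 mod 5 = 3
j = 3 * 4^(-1) mod 5 = 2

j = 2 (mod 5)


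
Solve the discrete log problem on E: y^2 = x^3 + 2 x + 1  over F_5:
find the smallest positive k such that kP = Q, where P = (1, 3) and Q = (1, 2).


Enumerate multiples of P until we hit Q = (1, 2):
  1P = (1, 3)
  2P = (3, 2)
  3P = (0, 4)
  4P = (0, 1)
  5P = (3, 3)
  6P = (1, 2)
Match found at i = 6.

k = 6


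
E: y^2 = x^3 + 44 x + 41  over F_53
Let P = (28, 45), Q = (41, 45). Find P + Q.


P != Q, so use the chord formula.
s = (y2 - y1) / (x2 - x1) = (0) / (13) mod 53 = 0
x3 = s^2 - x1 - x2 mod 53 = 0^2 - 28 - 41 = 37
y3 = s (x1 - x3) - y1 mod 53 = 0 * (28 - 37) - 45 = 8

P + Q = (37, 8)


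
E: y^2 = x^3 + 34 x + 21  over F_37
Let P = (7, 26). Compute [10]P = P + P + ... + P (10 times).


k = 10 = 1010_2 (binary, LSB first: 0101)
Double-and-add from P = (7, 26):
  bit 0 = 0: acc unchanged = O
  bit 1 = 1: acc = O + (16, 6) = (16, 6)
  bit 2 = 0: acc unchanged = (16, 6)
  bit 3 = 1: acc = (16, 6) + (22, 13) = (24, 34)

10P = (24, 34)


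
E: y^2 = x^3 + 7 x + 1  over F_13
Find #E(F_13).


For each x in F_13, count y with y^2 = x^3 + 7 x + 1 mod 13:
  x = 0: RHS = 1, y in [1, 12]  -> 2 point(s)
  x = 1: RHS = 9, y in [3, 10]  -> 2 point(s)
  x = 2: RHS = 10, y in [6, 7]  -> 2 point(s)
  x = 3: RHS = 10, y in [6, 7]  -> 2 point(s)
  x = 6: RHS = 12, y in [5, 8]  -> 2 point(s)
  x = 7: RHS = 3, y in [4, 9]  -> 2 point(s)
  x = 8: RHS = 10, y in [6, 7]  -> 2 point(s)
  x = 9: RHS = 0, y in [0]  -> 1 point(s)
Affine points: 15. Add the point at infinity: total = 16.

#E(F_13) = 16


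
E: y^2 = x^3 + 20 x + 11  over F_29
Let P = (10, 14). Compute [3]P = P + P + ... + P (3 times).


k = 3 = 11_2 (binary, LSB first: 11)
Double-and-add from P = (10, 14):
  bit 0 = 1: acc = O + (10, 14) = (10, 14)
  bit 1 = 1: acc = (10, 14) + (10, 15) = O

3P = O


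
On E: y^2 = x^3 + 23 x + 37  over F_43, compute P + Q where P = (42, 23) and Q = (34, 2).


P != Q, so use the chord formula.
s = (y2 - y1) / (x2 - x1) = (22) / (35) mod 43 = 8
x3 = s^2 - x1 - x2 mod 43 = 8^2 - 42 - 34 = 31
y3 = s (x1 - x3) - y1 mod 43 = 8 * (42 - 31) - 23 = 22

P + Q = (31, 22)


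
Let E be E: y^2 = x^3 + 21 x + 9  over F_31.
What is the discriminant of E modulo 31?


4 a^3 + 27 b^2 = 4*21^3 + 27*9^2 = 37044 + 2187 = 39231
Delta = -16 * (39231) = -627696
Delta mod 31 = 23

Delta = 23 (mod 31)


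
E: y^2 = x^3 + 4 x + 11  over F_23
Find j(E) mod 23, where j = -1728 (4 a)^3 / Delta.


Delta = -16(4 a^3 + 27 b^2) mod 23 = 5
-1728 * (4 a)^3 = -1728 * (4*4)^3 mod 23 = 17
j = 17 * 5^(-1) mod 23 = 8

j = 8 (mod 23)


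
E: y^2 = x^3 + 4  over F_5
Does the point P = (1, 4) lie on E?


Check whether y^2 = x^3 + 0 x + 4 (mod 5) for (x, y) = (1, 4).
LHS: y^2 = 4^2 mod 5 = 1
RHS: x^3 + 0 x + 4 = 1^3 + 0*1 + 4 mod 5 = 0
LHS != RHS

No, not on the curve


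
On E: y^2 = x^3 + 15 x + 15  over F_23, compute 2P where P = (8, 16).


Doubling: s = (3 x1^2 + a) / (2 y1)
s = (3*8^2 + 15) / (2*16) mod 23 = 0
x3 = s^2 - 2 x1 mod 23 = 0^2 - 2*8 = 7
y3 = s (x1 - x3) - y1 mod 23 = 0 * (8 - 7) - 16 = 7

2P = (7, 7)


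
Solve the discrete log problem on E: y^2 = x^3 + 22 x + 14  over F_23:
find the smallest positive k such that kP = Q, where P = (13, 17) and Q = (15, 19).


Enumerate multiples of P until we hit Q = (15, 19):
  1P = (13, 17)
  2P = (20, 6)
  3P = (15, 19)
Match found at i = 3.

k = 3


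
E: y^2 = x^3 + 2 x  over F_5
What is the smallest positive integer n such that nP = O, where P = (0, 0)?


Compute successive multiples of P until we hit O:
  1P = (0, 0)
  2P = O

ord(P) = 2


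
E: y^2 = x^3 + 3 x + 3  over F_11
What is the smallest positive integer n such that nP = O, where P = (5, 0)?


Compute successive multiples of P until we hit O:
  1P = (5, 0)
  2P = O

ord(P) = 2


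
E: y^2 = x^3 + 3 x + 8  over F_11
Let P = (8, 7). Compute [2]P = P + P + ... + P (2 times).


k = 2 = 10_2 (binary, LSB first: 01)
Double-and-add from P = (8, 7):
  bit 0 = 0: acc unchanged = O
  bit 1 = 1: acc = O + (7, 3) = (7, 3)

2P = (7, 3)


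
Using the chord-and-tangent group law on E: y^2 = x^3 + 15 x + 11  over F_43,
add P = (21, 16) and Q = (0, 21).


P != Q, so use the chord formula.
s = (y2 - y1) / (x2 - x1) = (5) / (22) mod 43 = 10
x3 = s^2 - x1 - x2 mod 43 = 10^2 - 21 - 0 = 36
y3 = s (x1 - x3) - y1 mod 43 = 10 * (21 - 36) - 16 = 6

P + Q = (36, 6)


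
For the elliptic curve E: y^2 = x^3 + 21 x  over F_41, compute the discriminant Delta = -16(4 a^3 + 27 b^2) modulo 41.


4 a^3 + 27 b^2 = 4*21^3 + 27*0^2 = 37044 + 0 = 37044
Delta = -16 * (37044) = -592704
Delta mod 41 = 33

Delta = 33 (mod 41)


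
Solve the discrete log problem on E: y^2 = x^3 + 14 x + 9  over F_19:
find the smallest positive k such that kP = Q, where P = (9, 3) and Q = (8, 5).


Enumerate multiples of P until we hit Q = (8, 5):
  1P = (9, 3)
  2P = (8, 5)
Match found at i = 2.

k = 2


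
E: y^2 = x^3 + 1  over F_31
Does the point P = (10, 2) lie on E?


Check whether y^2 = x^3 + 0 x + 1 (mod 31) for (x, y) = (10, 2).
LHS: y^2 = 2^2 mod 31 = 4
RHS: x^3 + 0 x + 1 = 10^3 + 0*10 + 1 mod 31 = 9
LHS != RHS

No, not on the curve


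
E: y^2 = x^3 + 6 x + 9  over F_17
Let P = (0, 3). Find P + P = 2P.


Doubling: s = (3 x1^2 + a) / (2 y1)
s = (3*0^2 + 6) / (2*3) mod 17 = 1
x3 = s^2 - 2 x1 mod 17 = 1^2 - 2*0 = 1
y3 = s (x1 - x3) - y1 mod 17 = 1 * (0 - 1) - 3 = 13

2P = (1, 13)


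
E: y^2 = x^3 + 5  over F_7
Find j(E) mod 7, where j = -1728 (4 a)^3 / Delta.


Delta = -16(4 a^3 + 27 b^2) mod 7 = 1
-1728 * (4 a)^3 = -1728 * (4*0)^3 mod 7 = 0
j = 0 * 1^(-1) mod 7 = 0

j = 0 (mod 7)


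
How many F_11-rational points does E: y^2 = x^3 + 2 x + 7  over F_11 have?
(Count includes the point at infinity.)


For each x in F_11, count y with y^2 = x^3 + 2 x + 7 mod 11:
  x = 6: RHS = 4, y in [2, 9]  -> 2 point(s)
  x = 7: RHS = 1, y in [1, 10]  -> 2 point(s)
  x = 10: RHS = 4, y in [2, 9]  -> 2 point(s)
Affine points: 6. Add the point at infinity: total = 7.

#E(F_11) = 7


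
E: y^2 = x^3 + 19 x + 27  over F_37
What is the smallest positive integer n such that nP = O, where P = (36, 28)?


Compute successive multiples of P until we hit O:
  1P = (36, 28)
  2P = (14, 15)
  3P = (31, 17)
  4P = (0, 29)
  5P = (2, 6)
  6P = (24, 32)
  7P = (10, 25)
  8P = (3, 0)
  ... (continuing to 16P)
  16P = O

ord(P) = 16


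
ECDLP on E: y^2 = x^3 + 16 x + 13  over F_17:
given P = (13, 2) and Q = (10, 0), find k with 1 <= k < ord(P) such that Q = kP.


Enumerate multiples of P until we hit Q = (10, 0):
  1P = (13, 2)
  2P = (9, 11)
  3P = (16, 9)
  4P = (1, 9)
  5P = (7, 3)
  6P = (6, 11)
  7P = (0, 8)
  8P = (2, 6)
  9P = (10, 0)
Match found at i = 9.

k = 9


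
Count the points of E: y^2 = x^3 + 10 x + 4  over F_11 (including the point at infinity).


For each x in F_11, count y with y^2 = x^3 + 10 x + 4 mod 11:
  x = 0: RHS = 4, y in [2, 9]  -> 2 point(s)
  x = 1: RHS = 4, y in [2, 9]  -> 2 point(s)
  x = 4: RHS = 9, y in [3, 8]  -> 2 point(s)
  x = 5: RHS = 3, y in [5, 6]  -> 2 point(s)
  x = 6: RHS = 5, y in [4, 7]  -> 2 point(s)
  x = 9: RHS = 9, y in [3, 8]  -> 2 point(s)
  x = 10: RHS = 4, y in [2, 9]  -> 2 point(s)
Affine points: 14. Add the point at infinity: total = 15.

#E(F_11) = 15


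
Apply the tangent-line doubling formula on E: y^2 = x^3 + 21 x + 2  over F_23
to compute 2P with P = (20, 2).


Doubling: s = (3 x1^2 + a) / (2 y1)
s = (3*20^2 + 21) / (2*2) mod 23 = 12
x3 = s^2 - 2 x1 mod 23 = 12^2 - 2*20 = 12
y3 = s (x1 - x3) - y1 mod 23 = 12 * (20 - 12) - 2 = 2

2P = (12, 2)


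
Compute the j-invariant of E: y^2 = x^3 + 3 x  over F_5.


Delta = -16(4 a^3 + 27 b^2) mod 5 = 2
-1728 * (4 a)^3 = -1728 * (4*3)^3 mod 5 = 1
j = 1 * 2^(-1) mod 5 = 3

j = 3 (mod 5)


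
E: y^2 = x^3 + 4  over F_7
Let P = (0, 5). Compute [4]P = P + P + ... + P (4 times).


k = 4 = 100_2 (binary, LSB first: 001)
Double-and-add from P = (0, 5):
  bit 0 = 0: acc unchanged = O
  bit 1 = 0: acc unchanged = O
  bit 2 = 1: acc = O + (0, 5) = (0, 5)

4P = (0, 5)


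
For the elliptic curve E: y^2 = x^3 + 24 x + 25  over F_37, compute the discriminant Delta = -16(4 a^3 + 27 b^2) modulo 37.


4 a^3 + 27 b^2 = 4*24^3 + 27*25^2 = 55296 + 16875 = 72171
Delta = -16 * (72171) = -1154736
Delta mod 37 = 34

Delta = 34 (mod 37)


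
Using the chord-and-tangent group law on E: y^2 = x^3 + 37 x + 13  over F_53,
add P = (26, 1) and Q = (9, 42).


P != Q, so use the chord formula.
s = (y2 - y1) / (x2 - x1) = (41) / (36) mod 53 = 35
x3 = s^2 - x1 - x2 mod 53 = 35^2 - 26 - 9 = 24
y3 = s (x1 - x3) - y1 mod 53 = 35 * (26 - 24) - 1 = 16

P + Q = (24, 16)


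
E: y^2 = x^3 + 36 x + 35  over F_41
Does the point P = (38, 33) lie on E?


Check whether y^2 = x^3 + 36 x + 35 (mod 41) for (x, y) = (38, 33).
LHS: y^2 = 33^2 mod 41 = 23
RHS: x^3 + 36 x + 35 = 38^3 + 36*38 + 35 mod 41 = 23
LHS = RHS

Yes, on the curve


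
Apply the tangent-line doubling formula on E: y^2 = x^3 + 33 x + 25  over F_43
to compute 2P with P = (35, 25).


Doubling: s = (3 x1^2 + a) / (2 y1)
s = (3*35^2 + 33) / (2*25) mod 43 = 26
x3 = s^2 - 2 x1 mod 43 = 26^2 - 2*35 = 4
y3 = s (x1 - x3) - y1 mod 43 = 26 * (35 - 4) - 25 = 7

2P = (4, 7)


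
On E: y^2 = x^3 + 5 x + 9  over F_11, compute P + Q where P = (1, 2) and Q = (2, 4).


P != Q, so use the chord formula.
s = (y2 - y1) / (x2 - x1) = (2) / (1) mod 11 = 2
x3 = s^2 - x1 - x2 mod 11 = 2^2 - 1 - 2 = 1
y3 = s (x1 - x3) - y1 mod 11 = 2 * (1 - 1) - 2 = 9

P + Q = (1, 9)


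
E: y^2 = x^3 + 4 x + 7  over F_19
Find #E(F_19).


For each x in F_19, count y with y^2 = x^3 + 4 x + 7 mod 19:
  x = 0: RHS = 7, y in [8, 11]  -> 2 point(s)
  x = 2: RHS = 4, y in [2, 17]  -> 2 point(s)
  x = 4: RHS = 11, y in [7, 12]  -> 2 point(s)
  x = 5: RHS = 0, y in [0]  -> 1 point(s)
  x = 6: RHS = 0, y in [0]  -> 1 point(s)
  x = 7: RHS = 17, y in [6, 13]  -> 2 point(s)
  x = 8: RHS = 0, y in [0]  -> 1 point(s)
  x = 12: RHS = 16, y in [4, 15]  -> 2 point(s)
  x = 16: RHS = 6, y in [5, 14]  -> 2 point(s)
Affine points: 15. Add the point at infinity: total = 16.

#E(F_19) = 16


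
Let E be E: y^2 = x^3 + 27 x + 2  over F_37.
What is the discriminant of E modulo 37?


4 a^3 + 27 b^2 = 4*27^3 + 27*2^2 = 78732 + 108 = 78840
Delta = -16 * (78840) = -1261440
Delta mod 37 = 1

Delta = 1 (mod 37)


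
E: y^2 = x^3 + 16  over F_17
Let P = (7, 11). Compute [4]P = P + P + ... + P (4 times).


k = 4 = 100_2 (binary, LSB first: 001)
Double-and-add from P = (7, 11):
  bit 0 = 0: acc unchanged = O
  bit 1 = 0: acc unchanged = O
  bit 2 = 1: acc = O + (3, 3) = (3, 3)

4P = (3, 3)


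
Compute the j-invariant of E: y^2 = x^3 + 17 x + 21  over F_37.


Delta = -16(4 a^3 + 27 b^2) mod 37 = 32
-1728 * (4 a)^3 = -1728 * (4*17)^3 mod 37 = 29
j = 29 * 32^(-1) mod 37 = 9

j = 9 (mod 37)


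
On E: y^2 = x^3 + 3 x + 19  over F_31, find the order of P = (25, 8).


Compute successive multiples of P until we hit O:
  1P = (25, 8)
  2P = (6, 25)
  3P = (16, 28)
  4P = (29, 25)
  5P = (28, 18)
  6P = (27, 6)
  7P = (11, 9)
  8P = (23, 14)
  ... (continuing to 17P)
  17P = O

ord(P) = 17


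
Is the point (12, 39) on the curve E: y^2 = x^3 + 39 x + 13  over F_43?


Check whether y^2 = x^3 + 39 x + 13 (mod 43) for (x, y) = (12, 39).
LHS: y^2 = 39^2 mod 43 = 16
RHS: x^3 + 39 x + 13 = 12^3 + 39*12 + 13 mod 43 = 16
LHS = RHS

Yes, on the curve


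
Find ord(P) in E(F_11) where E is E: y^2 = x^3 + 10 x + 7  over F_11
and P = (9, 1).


Compute successive multiples of P until we hit O:
  1P = (9, 1)
  2P = (4, 10)
  3P = (3, 8)
  4P = (8, 7)
  5P = (8, 4)
  6P = (3, 3)
  7P = (4, 1)
  8P = (9, 10)
  ... (continuing to 9P)
  9P = O

ord(P) = 9


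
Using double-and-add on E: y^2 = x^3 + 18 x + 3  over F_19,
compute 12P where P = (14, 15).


k = 12 = 1100_2 (binary, LSB first: 0011)
Double-and-add from P = (14, 15):
  bit 0 = 0: acc unchanged = O
  bit 1 = 0: acc unchanged = O
  bit 2 = 1: acc = O + (7, 15) = (7, 15)
  bit 3 = 1: acc = (7, 15) + (2, 3) = (15, 0)

12P = (15, 0)


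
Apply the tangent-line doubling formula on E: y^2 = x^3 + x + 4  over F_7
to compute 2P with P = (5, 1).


Doubling: s = (3 x1^2 + a) / (2 y1)
s = (3*5^2 + 1) / (2*1) mod 7 = 3
x3 = s^2 - 2 x1 mod 7 = 3^2 - 2*5 = 6
y3 = s (x1 - x3) - y1 mod 7 = 3 * (5 - 6) - 1 = 3

2P = (6, 3)


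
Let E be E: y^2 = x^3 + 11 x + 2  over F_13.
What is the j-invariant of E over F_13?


Delta = -16(4 a^3 + 27 b^2) mod 13 = 6
-1728 * (4 a)^3 = -1728 * (4*11)^3 mod 13 = 8
j = 8 * 6^(-1) mod 13 = 10

j = 10 (mod 13)


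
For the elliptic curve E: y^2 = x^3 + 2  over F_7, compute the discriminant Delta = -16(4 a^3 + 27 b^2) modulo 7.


4 a^3 + 27 b^2 = 4*0^3 + 27*2^2 = 0 + 108 = 108
Delta = -16 * (108) = -1728
Delta mod 7 = 1

Delta = 1 (mod 7)


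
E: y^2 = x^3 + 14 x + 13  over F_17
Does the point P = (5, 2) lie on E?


Check whether y^2 = x^3 + 14 x + 13 (mod 17) for (x, y) = (5, 2).
LHS: y^2 = 2^2 mod 17 = 4
RHS: x^3 + 14 x + 13 = 5^3 + 14*5 + 13 mod 17 = 4
LHS = RHS

Yes, on the curve


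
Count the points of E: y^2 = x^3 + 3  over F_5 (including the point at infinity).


For each x in F_5, count y with y^2 = x^3 + 0 x + 3 mod 5:
  x = 1: RHS = 4, y in [2, 3]  -> 2 point(s)
  x = 2: RHS = 1, y in [1, 4]  -> 2 point(s)
  x = 3: RHS = 0, y in [0]  -> 1 point(s)
Affine points: 5. Add the point at infinity: total = 6.

#E(F_5) = 6


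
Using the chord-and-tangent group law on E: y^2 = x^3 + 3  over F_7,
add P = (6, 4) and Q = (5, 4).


P != Q, so use the chord formula.
s = (y2 - y1) / (x2 - x1) = (0) / (6) mod 7 = 0
x3 = s^2 - x1 - x2 mod 7 = 0^2 - 6 - 5 = 3
y3 = s (x1 - x3) - y1 mod 7 = 0 * (6 - 3) - 4 = 3

P + Q = (3, 3)


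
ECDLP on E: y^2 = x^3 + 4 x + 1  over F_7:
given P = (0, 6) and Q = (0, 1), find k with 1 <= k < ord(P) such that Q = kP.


Enumerate multiples of P until we hit Q = (0, 1):
  1P = (0, 6)
  2P = (4, 2)
  3P = (4, 5)
  4P = (0, 1)
Match found at i = 4.

k = 4


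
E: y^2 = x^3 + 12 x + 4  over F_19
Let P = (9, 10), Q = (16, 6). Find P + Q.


P != Q, so use the chord formula.
s = (y2 - y1) / (x2 - x1) = (15) / (7) mod 19 = 13
x3 = s^2 - x1 - x2 mod 19 = 13^2 - 9 - 16 = 11
y3 = s (x1 - x3) - y1 mod 19 = 13 * (9 - 11) - 10 = 2

P + Q = (11, 2)


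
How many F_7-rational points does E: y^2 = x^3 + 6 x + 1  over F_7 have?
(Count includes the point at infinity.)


For each x in F_7, count y with y^2 = x^3 + 6 x + 1 mod 7:
  x = 0: RHS = 1, y in [1, 6]  -> 2 point(s)
  x = 1: RHS = 1, y in [1, 6]  -> 2 point(s)
  x = 2: RHS = 0, y in [0]  -> 1 point(s)
  x = 3: RHS = 4, y in [2, 5]  -> 2 point(s)
  x = 5: RHS = 2, y in [3, 4]  -> 2 point(s)
  x = 6: RHS = 1, y in [1, 6]  -> 2 point(s)
Affine points: 11. Add the point at infinity: total = 12.

#E(F_7) = 12


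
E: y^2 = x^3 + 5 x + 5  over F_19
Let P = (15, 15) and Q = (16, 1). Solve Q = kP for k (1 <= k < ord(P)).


Enumerate multiples of P until we hit Q = (16, 1):
  1P = (15, 15)
  2P = (13, 5)
  3P = (16, 18)
  4P = (16, 1)
Match found at i = 4.

k = 4


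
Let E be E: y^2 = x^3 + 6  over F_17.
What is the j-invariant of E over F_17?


Delta = -16(4 a^3 + 27 b^2) mod 17 = 3
-1728 * (4 a)^3 = -1728 * (4*0)^3 mod 17 = 0
j = 0 * 3^(-1) mod 17 = 0

j = 0 (mod 17)


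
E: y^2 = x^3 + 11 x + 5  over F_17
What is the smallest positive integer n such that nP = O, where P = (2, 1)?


Compute successive multiples of P until we hit O:
  1P = (2, 1)
  2P = (5, 7)
  3P = (14, 9)
  4P = (9, 0)
  5P = (14, 8)
  6P = (5, 10)
  7P = (2, 16)
  8P = O

ord(P) = 8
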